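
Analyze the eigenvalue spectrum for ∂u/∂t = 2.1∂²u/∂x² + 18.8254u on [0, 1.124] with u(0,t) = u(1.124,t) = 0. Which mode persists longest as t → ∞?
Eigenvalues: λₙ = 2.1n²π²/1.124² - 18.8254.
First three modes:
  n=1: λ₁ = 2.1π²/1.124² - 18.8254 ≈ -2.42
  n=2: λ₂ = 8.4π²/1.124² - 18.8254 ≈ 46.796
  n=3: λ₃ = 18.9π²/1.124² - 18.8254 ≈ 128.823
Since 2.1π²/1.124² ≈ 16.405 < 18.8254, λ₁ < 0.
The n=1 mode grows fastest (−λₙ is largest for n=1) → dominates.
Asymptotic: u ~ c₁ sin(πx/1.124) e^{2.42t} (exponential growth at rate −λ₁ ≈ 2.42).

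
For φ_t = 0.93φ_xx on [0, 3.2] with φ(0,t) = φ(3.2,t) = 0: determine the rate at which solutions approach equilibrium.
Eigenvalues: λₙ = 0.93n²π²/3.2².
First three modes:
  n=1: λ₁ = 0.93π²/3.2² ≈ 0.896
  n=2: λ₂ = 3.72π²/3.2² ≈ 3.585 (4× faster decay)
  n=3: λ₃ = 8.37π²/3.2² ≈ 8.067 (9× faster decay)
As t → ∞, higher modes decay exponentially faster. The n=1 mode dominates: φ ~ c₁ sin(πx/3.2) e^{-λ₁t}.
Decay rate: λ₁ = 0.93π²/3.2² ≈ 0.896.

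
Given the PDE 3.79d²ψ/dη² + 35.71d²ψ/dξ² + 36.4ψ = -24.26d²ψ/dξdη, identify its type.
Rewriting in standard form: 35.71d²ψ/dξ² + 24.26d²ψ/dξdη + 3.79d²ψ/dη² + 36.4ψ = 0. The second-order coefficients are A = 35.71, B = 24.26, C = 3.79. Since B² - 4AC = 47.184 > 0, this is a hyperbolic PDE.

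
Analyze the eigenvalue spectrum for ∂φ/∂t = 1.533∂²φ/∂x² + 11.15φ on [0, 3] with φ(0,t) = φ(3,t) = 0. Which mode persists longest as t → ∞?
Eigenvalues: λₙ = 1.533n²π²/3² - 11.15.
First three modes:
  n=1: λ₁ = 1.533π²/3² - 11.15 ≈ -9.469
  n=2: λ₂ = 6.132π²/3² - 11.15 ≈ -4.426
  n=3: λ₃ = 13.797π²/3² - 11.15 ≈ 3.98
Since 1.533π²/3² ≈ 1.681 < 11.15, λ₁ < 0.
The n=1 mode grows fastest (−λₙ is largest for n=1) → dominates.
Asymptotic: φ ~ c₁ sin(πx/3) e^{9.469t} (exponential growth at rate −λ₁ ≈ 9.469).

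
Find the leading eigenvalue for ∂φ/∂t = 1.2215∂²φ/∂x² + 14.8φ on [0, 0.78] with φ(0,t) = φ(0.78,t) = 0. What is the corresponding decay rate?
Eigenvalues: λₙ = 1.2215n²π²/0.78² - 14.8.
First three modes:
  n=1: λ₁ = 1.2215π²/0.78² - 14.8 ≈ 5.015
  n=2: λ₂ = 4.886π²/0.78² - 14.8 ≈ 64.462
  n=3: λ₃ = 10.9935π²/0.78² - 14.8 ≈ 163.539
Since 1.2215π²/0.78² ≈ 19.815 > 14.8, all λₙ > 0.
The n=1 mode decays slowest → dominates as t → ∞.
Asymptotic: φ ~ c₁ sin(πx/0.78) e^{-λ₁t} with decay rate λ₁ ≈ 5.015.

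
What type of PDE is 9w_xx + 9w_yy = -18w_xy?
Rewriting in standard form: 9w_xx + 18w_xy + 9w_yy = 0. With A = 9, B = 18, C = 9, the discriminant is 0. This is a parabolic PDE.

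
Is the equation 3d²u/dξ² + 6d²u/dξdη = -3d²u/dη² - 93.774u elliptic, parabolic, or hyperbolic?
Rewriting in standard form: 3d²u/dξ² + 6d²u/dξdη + 3d²u/dη² + 93.774u = 0. Computing B² - 4AC with A = 3, B = 6, C = 3: discriminant = 0 (zero). Answer: parabolic.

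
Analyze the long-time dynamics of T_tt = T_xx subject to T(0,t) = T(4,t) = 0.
Long-time behavior: T oscillates (no decay). Energy is conserved; the solution oscillates indefinitely as standing waves.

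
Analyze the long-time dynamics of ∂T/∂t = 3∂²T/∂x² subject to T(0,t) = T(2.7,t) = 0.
Long-time behavior: T → 0. Heat diffuses out through both boundaries.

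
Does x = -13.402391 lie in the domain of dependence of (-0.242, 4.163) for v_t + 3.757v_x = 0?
No. Only data at x = -15.882391 affects (-0.242, 4.163). Advection has one-way propagation along characteristics.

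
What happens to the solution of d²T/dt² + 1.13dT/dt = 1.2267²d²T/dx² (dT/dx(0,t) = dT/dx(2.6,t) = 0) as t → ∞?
T → constant (steady state). Damping (γ=1.13) dissipates the nonconstant modes; with Neumann BCs the spatial average obeys M''+γM'=0 and tends to a finite limit.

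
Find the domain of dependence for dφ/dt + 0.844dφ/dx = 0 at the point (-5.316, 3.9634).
A single point: x = -8.6611096. The characteristic through (-5.316, 3.9634) is x - 0.844t = const, so x = -5.316 - 0.844·3.9634 = -8.6611096.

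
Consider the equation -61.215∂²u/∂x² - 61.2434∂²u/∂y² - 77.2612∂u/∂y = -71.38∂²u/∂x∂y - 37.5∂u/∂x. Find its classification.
Rewriting in standard form: -61.215∂²u/∂x² + 71.38∂²u/∂x∂y - 61.2434∂²u/∂y² + 37.5∂u/∂x - 77.2612∂u/∂y = 0. Elliptic. (A = -61.215, B = 71.38, C = -61.2434 gives B² - 4AC = -9900.954524.)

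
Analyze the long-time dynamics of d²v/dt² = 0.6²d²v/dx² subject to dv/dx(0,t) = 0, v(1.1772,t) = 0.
Long-time behavior: v oscillates (no decay). Energy is conserved; the solution oscillates indefinitely as standing waves.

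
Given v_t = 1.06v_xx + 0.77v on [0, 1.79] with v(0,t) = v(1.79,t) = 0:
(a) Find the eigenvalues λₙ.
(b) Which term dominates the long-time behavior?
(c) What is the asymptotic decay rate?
Eigenvalues: λₙ = 1.06n²π²/1.79² - 0.77.
First three modes:
  n=1: λ₁ = 1.06π²/1.79² - 0.77 ≈ 2.495
  n=2: λ₂ = 4.24π²/1.79² - 0.77 ≈ 12.29
  n=3: λ₃ = 9.54π²/1.79² - 0.77 ≈ 28.616
Since 1.06π²/1.79² ≈ 3.265 > 0.77, all λₙ > 0.
The n=1 mode decays slowest → dominates as t → ∞.
Asymptotic: v ~ c₁ sin(πx/1.79) e^{-λ₁t} with decay rate λ₁ ≈ 2.495.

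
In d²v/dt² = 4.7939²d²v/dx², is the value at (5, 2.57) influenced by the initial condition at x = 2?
Yes. The domain of dependence is [-7.320323, 17.320323], and 2 ∈ [-7.320323, 17.320323].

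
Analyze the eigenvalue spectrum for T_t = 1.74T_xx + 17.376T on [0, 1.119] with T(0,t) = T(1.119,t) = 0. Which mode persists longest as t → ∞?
Eigenvalues: λₙ = 1.74n²π²/1.119² - 17.376.
First three modes:
  n=1: λ₁ = 1.74π²/1.119² - 17.376 ≈ -3.661
  n=2: λ₂ = 6.96π²/1.119² - 17.376 ≈ 37.483
  n=3: λ₃ = 15.66π²/1.119² - 17.376 ≈ 106.057
Since 1.74π²/1.119² ≈ 13.715 < 17.376, λ₁ < 0.
The n=1 mode grows fastest (−λₙ is largest for n=1) → dominates.
Asymptotic: T ~ c₁ sin(πx/1.119) e^{3.661t} (exponential growth at rate −λ₁ ≈ 3.661).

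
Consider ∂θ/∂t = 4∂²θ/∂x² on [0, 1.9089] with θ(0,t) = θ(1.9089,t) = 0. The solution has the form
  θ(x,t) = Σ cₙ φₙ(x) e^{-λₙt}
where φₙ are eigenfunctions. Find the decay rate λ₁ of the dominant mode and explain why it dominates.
Eigenvalues: λₙ = 4n²π²/1.9089².
First three modes:
  n=1: λ₁ = 4π²/1.9089² ≈ 10.834
  n=2: λ₂ = 16π²/1.9089² ≈ 43.336 (4× faster decay)
  n=3: λ₃ = 36π²/1.9089² ≈ 97.507 (9× faster decay)
As t → ∞, higher modes decay exponentially faster. The n=1 mode dominates: θ ~ c₁ sin(πx/1.9089) e^{-λ₁t}.
Decay rate: λ₁ = 4π²/1.9089² ≈ 10.834.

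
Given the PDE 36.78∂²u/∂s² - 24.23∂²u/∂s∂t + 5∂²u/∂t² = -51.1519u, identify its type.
Rewriting in standard form: 36.78∂²u/∂s² - 24.23∂²u/∂s∂t + 5∂²u/∂t² + 51.1519u = 0. The second-order coefficients are A = 36.78, B = -24.23, C = 5. Since B² - 4AC = -148.5071 < 0, this is an elliptic PDE.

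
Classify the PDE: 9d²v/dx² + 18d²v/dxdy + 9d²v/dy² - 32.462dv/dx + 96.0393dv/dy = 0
A = 9, B = 18, C = 9. Discriminant B² - 4AC = 0. Since 0 = 0, parabolic.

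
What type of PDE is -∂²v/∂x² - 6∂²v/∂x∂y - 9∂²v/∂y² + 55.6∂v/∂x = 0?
With A = -1, B = -6, C = -9, the discriminant is 0. This is a parabolic PDE.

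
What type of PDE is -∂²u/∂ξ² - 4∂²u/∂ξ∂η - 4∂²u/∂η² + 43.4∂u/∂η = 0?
With A = -1, B = -4, C = -4, the discriminant is 0. This is a parabolic PDE.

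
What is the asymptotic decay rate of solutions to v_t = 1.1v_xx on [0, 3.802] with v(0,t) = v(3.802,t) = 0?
Eigenvalues: λₙ = 1.1n²π²/3.802².
First three modes:
  n=1: λ₁ = 1.1π²/3.802² ≈ 0.751
  n=2: λ₂ = 4.4π²/3.802² ≈ 3.004 (4× faster decay)
  n=3: λ₃ = 9.9π²/3.802² ≈ 6.759 (9× faster decay)
As t → ∞, higher modes decay exponentially faster. The n=1 mode dominates: v ~ c₁ sin(πx/3.802) e^{-λ₁t}.
Decay rate: λ₁ = 1.1π²/3.802² ≈ 0.751.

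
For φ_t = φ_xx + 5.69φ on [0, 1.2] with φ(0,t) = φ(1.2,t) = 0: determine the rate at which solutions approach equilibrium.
Eigenvalues: λₙ = n²π²/1.2² - 5.69.
First three modes:
  n=1: λ₁ = π²/1.2² - 5.69 ≈ 1.164
  n=2: λ₂ = 4π²/1.2² - 5.69 ≈ 21.726
  n=3: λ₃ = 9π²/1.2² - 5.69 ≈ 55.995
Since π²/1.2² ≈ 6.854 > 5.69, all λₙ > 0.
The n=1 mode decays slowest → dominates as t → ∞.
Asymptotic: φ ~ c₁ sin(πx/1.2) e^{-λ₁t} with decay rate λ₁ ≈ 1.164.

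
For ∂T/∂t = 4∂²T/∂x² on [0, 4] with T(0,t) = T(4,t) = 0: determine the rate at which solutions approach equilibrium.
Eigenvalues: λₙ = 4n²π²/4².
First three modes:
  n=1: λ₁ = 4π²/4² ≈ 2.467
  n=2: λ₂ = 16π²/4² ≈ 9.87 (4× faster decay)
  n=3: λ₃ = 36π²/4² ≈ 22.207 (9× faster decay)
As t → ∞, higher modes decay exponentially faster. The n=1 mode dominates: T ~ c₁ sin(πx/4) e^{-λ₁t}.
Decay rate: λ₁ = 4π²/4² ≈ 2.467.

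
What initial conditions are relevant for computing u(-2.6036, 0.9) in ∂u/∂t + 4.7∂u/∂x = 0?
A single point: x = -6.8336. The characteristic through (-2.6036, 0.9) is x - 4.7t = const, so x = -2.6036 - 4.7·0.9 = -6.8336.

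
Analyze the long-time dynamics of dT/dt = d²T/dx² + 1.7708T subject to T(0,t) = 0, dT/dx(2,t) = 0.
Long-time behavior: T grows unboundedly. Reaction dominates diffusion (r=1.7708 > κπ²/(4L²)≈0.62); solution grows exponentially.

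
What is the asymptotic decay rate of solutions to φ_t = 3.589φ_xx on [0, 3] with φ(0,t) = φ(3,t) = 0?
Eigenvalues: λₙ = 3.589n²π²/3².
First three modes:
  n=1: λ₁ = 3.589π²/3² ≈ 3.936
  n=2: λ₂ = 14.356π²/3² ≈ 15.743 (4× faster decay)
  n=3: λ₃ = 32.301π²/3² ≈ 35.422 (9× faster decay)
As t → ∞, higher modes decay exponentially faster. The n=1 mode dominates: φ ~ c₁ sin(πx/3) e^{-λ₁t}.
Decay rate: λ₁ = 3.589π²/3² ≈ 3.936.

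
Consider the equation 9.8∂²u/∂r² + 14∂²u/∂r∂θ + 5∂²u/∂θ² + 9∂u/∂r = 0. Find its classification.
Parabolic. (A = 9.8, B = 14, C = 5 gives B² - 4AC = 0.)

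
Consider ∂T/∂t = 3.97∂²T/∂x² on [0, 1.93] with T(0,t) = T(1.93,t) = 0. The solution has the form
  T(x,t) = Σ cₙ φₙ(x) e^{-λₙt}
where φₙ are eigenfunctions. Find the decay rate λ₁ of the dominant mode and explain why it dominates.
Eigenvalues: λₙ = 3.97n²π²/1.93².
First three modes:
  n=1: λ₁ = 3.97π²/1.93² ≈ 10.519
  n=2: λ₂ = 15.88π²/1.93² ≈ 42.076 (4× faster decay)
  n=3: λ₃ = 35.73π²/1.93² ≈ 94.671 (9× faster decay)
As t → ∞, higher modes decay exponentially faster. The n=1 mode dominates: T ~ c₁ sin(πx/1.93) e^{-λ₁t}.
Decay rate: λ₁ = 3.97π²/1.93² ≈ 10.519.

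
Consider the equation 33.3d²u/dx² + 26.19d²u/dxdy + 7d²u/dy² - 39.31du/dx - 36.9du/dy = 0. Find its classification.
Elliptic. (A = 33.3, B = 26.19, C = 7 gives B² - 4AC = -246.4839.)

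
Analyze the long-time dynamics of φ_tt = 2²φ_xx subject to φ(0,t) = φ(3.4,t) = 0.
Long-time behavior: φ oscillates (no decay). Energy is conserved; the solution oscillates indefinitely as standing waves.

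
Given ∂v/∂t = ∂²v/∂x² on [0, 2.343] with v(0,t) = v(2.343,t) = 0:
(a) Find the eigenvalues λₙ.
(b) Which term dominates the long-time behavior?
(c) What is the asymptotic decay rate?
Eigenvalues: λₙ = n²π²/2.343².
First three modes:
  n=1: λ₁ = π²/2.343² ≈ 1.798
  n=2: λ₂ = 4π²/2.343² ≈ 7.191 (4× faster decay)
  n=3: λ₃ = 9π²/2.343² ≈ 16.181 (9× faster decay)
As t → ∞, higher modes decay exponentially faster. The n=1 mode dominates: v ~ c₁ sin(πx/2.343) e^{-λ₁t}.
Decay rate: λ₁ = π²/2.343² ≈ 1.798.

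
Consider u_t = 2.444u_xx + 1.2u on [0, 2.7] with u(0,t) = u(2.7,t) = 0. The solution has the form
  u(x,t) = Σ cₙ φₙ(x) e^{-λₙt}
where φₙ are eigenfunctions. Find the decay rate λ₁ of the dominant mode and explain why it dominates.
Eigenvalues: λₙ = 2.444n²π²/2.7² - 1.2.
First three modes:
  n=1: λ₁ = 2.444π²/2.7² - 1.2 ≈ 2.109
  n=2: λ₂ = 9.776π²/2.7² - 1.2 ≈ 12.035
  n=3: λ₃ = 21.996π²/2.7² - 1.2 ≈ 28.579
Since 2.444π²/2.7² ≈ 3.309 > 1.2, all λₙ > 0.
The n=1 mode decays slowest → dominates as t → ∞.
Asymptotic: u ~ c₁ sin(πx/2.7) e^{-λ₁t} with decay rate λ₁ ≈ 2.109.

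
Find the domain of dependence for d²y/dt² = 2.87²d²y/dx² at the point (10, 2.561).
Domain of dependence: [2.64993, 17.35007]. Signals travel at speed 2.87, so data within |x - 10| ≤ 2.87·2.561 = 7.35007 can reach the point.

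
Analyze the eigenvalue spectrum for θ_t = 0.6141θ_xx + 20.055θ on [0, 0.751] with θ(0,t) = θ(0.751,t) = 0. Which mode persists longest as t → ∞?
Eigenvalues: λₙ = 0.6141n²π²/0.751² - 20.055.
First three modes:
  n=1: λ₁ = 0.6141π²/0.751² - 20.055 ≈ -9.309
  n=2: λ₂ = 2.4564π²/0.751² - 20.055 ≈ 22.93
  n=3: λ₃ = 5.5269π²/0.751² - 20.055 ≈ 76.662
Since 0.6141π²/0.751² ≈ 10.746 < 20.055, λ₁ < 0.
The n=1 mode grows fastest (−λₙ is largest for n=1) → dominates.
Asymptotic: θ ~ c₁ sin(πx/0.751) e^{9.309t} (exponential growth at rate −λ₁ ≈ 9.309).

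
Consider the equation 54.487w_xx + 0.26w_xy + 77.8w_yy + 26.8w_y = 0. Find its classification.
Elliptic. (A = 54.487, B = 0.26, C = 77.8 gives B² - 4AC = -16956.2868.)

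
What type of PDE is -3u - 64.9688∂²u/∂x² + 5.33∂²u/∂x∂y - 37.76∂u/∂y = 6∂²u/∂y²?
Rewriting in standard form: -64.9688∂²u/∂x² + 5.33∂²u/∂x∂y - 6∂²u/∂y² - 37.76∂u/∂y - 3u = 0. With A = -64.9688, B = 5.33, C = -6, the discriminant is -1530.8423. This is an elliptic PDE.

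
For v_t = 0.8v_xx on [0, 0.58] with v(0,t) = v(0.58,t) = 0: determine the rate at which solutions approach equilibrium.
Eigenvalues: λₙ = 0.8n²π²/0.58².
First three modes:
  n=1: λ₁ = 0.8π²/0.58² ≈ 23.471
  n=2: λ₂ = 3.2π²/0.58² ≈ 93.884 (4× faster decay)
  n=3: λ₃ = 7.2π²/0.58² ≈ 211.24 (9× faster decay)
As t → ∞, higher modes decay exponentially faster. The n=1 mode dominates: v ~ c₁ sin(πx/0.58) e^{-λ₁t}.
Decay rate: λ₁ = 0.8π²/0.58² ≈ 23.471.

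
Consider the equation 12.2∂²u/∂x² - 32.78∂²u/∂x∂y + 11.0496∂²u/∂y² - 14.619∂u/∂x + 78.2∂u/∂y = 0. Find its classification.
Hyperbolic. (A = 12.2, B = -32.78, C = 11.0496 gives B² - 4AC = 535.30792.)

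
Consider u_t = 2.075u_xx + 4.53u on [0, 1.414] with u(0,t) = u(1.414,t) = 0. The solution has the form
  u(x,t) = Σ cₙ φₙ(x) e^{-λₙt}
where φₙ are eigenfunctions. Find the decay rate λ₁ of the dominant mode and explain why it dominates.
Eigenvalues: λₙ = 2.075n²π²/1.414² - 4.53.
First three modes:
  n=1: λ₁ = 2.075π²/1.414² - 4.53 ≈ 5.713
  n=2: λ₂ = 8.3π²/1.414² - 4.53 ≈ 36.441
  n=3: λ₃ = 18.675π²/1.414² - 4.53 ≈ 87.655
Since 2.075π²/1.414² ≈ 10.243 > 4.53, all λₙ > 0.
The n=1 mode decays slowest → dominates as t → ∞.
Asymptotic: u ~ c₁ sin(πx/1.414) e^{-λ₁t} with decay rate λ₁ ≈ 5.713.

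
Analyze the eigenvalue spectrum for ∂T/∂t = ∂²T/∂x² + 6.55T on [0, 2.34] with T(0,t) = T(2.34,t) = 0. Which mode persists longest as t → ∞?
Eigenvalues: λₙ = n²π²/2.34² - 6.55.
First three modes:
  n=1: λ₁ = π²/2.34² - 6.55 ≈ -4.748
  n=2: λ₂ = 4π²/2.34² - 6.55 ≈ 0.66
  n=3: λ₃ = 9π²/2.34² - 6.55 ≈ 9.672
Since π²/2.34² ≈ 1.802 < 6.55, λ₁ < 0.
The n=1 mode grows fastest (−λₙ is largest for n=1) → dominates.
Asymptotic: T ~ c₁ sin(πx/2.34) e^{4.748t} (exponential growth at rate −λ₁ ≈ 4.748).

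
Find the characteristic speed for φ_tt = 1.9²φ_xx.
Speed = 1.9. Information travels along characteristics x = x₀ ± 1.9t.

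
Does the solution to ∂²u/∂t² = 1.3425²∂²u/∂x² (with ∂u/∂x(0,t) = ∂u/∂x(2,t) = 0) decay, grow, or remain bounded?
u oscillates about a mean that drifts linearly in t (generically unbounded; no decay). There is no damping, so the nonconstant modes persist as standing waves (energy conserved, no decay). But with Neumann conditions at both ends the constant mode has eigenvalue 0: the spatial mean M(t) of u satisfies M'' = 0, so M(t) = M(0) + M'(0)·t. Unless the initial velocity has zero mean (∫u_t(x,0)dx = 0), the solution grows linearly in t (unbounded, though not exponentially); if it does have zero mean, the solution stays bounded and simply oscillates.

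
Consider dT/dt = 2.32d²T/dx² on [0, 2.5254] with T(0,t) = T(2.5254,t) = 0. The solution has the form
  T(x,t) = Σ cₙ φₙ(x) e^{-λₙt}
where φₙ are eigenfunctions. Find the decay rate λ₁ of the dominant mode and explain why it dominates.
Eigenvalues: λₙ = 2.32n²π²/2.5254².
First three modes:
  n=1: λ₁ = 2.32π²/2.5254² ≈ 3.59
  n=2: λ₂ = 9.28π²/2.5254² ≈ 14.361 (4× faster decay)
  n=3: λ₃ = 20.88π²/2.5254² ≈ 32.312 (9× faster decay)
As t → ∞, higher modes decay exponentially faster. The n=1 mode dominates: T ~ c₁ sin(πx/2.5254) e^{-λ₁t}.
Decay rate: λ₁ = 2.32π²/2.5254² ≈ 3.59.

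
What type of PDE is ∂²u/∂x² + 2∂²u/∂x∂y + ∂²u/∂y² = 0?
With A = 1, B = 2, C = 1, the discriminant is 0. This is a parabolic PDE.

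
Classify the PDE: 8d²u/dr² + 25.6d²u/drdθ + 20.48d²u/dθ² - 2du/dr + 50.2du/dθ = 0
A = 8, B = 25.6, C = 20.48. Discriminant B² - 4AC = 0. Since 0 = 0, parabolic.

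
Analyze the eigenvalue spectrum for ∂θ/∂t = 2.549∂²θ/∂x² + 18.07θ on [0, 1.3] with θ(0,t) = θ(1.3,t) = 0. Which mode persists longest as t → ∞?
Eigenvalues: λₙ = 2.549n²π²/1.3² - 18.07.
First three modes:
  n=1: λ₁ = 2.549π²/1.3² - 18.07 ≈ -3.184
  n=2: λ₂ = 10.196π²/1.3² - 18.07 ≈ 41.475
  n=3: λ₃ = 22.941π²/1.3² - 18.07 ≈ 115.905
Since 2.549π²/1.3² ≈ 14.886 < 18.07, λ₁ < 0.
The n=1 mode grows fastest (−λₙ is largest for n=1) → dominates.
Asymptotic: θ ~ c₁ sin(πx/1.3) e^{3.184t} (exponential growth at rate −λ₁ ≈ 3.184).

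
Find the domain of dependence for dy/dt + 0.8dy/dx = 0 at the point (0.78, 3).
A single point: x = -1.62. The characteristic through (0.78, 3) is x - 0.8t = const, so x = 0.78 - 0.8·3 = -1.62.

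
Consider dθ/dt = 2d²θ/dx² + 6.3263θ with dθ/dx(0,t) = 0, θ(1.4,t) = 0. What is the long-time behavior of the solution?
As t → ∞, θ grows unboundedly. Reaction dominates diffusion (r=6.3263 > κπ²/(4L²)≈2.52); solution grows exponentially.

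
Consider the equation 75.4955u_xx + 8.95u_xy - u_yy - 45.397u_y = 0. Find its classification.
Hyperbolic. (A = 75.4955, B = 8.95, C = -1 gives B² - 4AC = 382.0845.)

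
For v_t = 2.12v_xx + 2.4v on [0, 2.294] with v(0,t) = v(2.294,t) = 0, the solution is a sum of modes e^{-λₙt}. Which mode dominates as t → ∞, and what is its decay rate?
Eigenvalues: λₙ = 2.12n²π²/2.294² - 2.4.
First three modes:
  n=1: λ₁ = 2.12π²/2.294² - 2.4 ≈ 1.576
  n=2: λ₂ = 8.48π²/2.294² - 2.4 ≈ 13.504
  n=3: λ₃ = 19.08π²/2.294² - 2.4 ≈ 33.384
Since 2.12π²/2.294² ≈ 3.976 > 2.4, all λₙ > 0.
The n=1 mode decays slowest → dominates as t → ∞.
Asymptotic: v ~ c₁ sin(πx/2.294) e^{-λ₁t} with decay rate λ₁ ≈ 1.576.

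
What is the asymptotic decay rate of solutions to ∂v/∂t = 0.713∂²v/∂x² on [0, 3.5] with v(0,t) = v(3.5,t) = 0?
Eigenvalues: λₙ = 0.713n²π²/3.5².
First three modes:
  n=1: λ₁ = 0.713π²/3.5² ≈ 0.574
  n=2: λ₂ = 2.852π²/3.5² ≈ 2.298 (4× faster decay)
  n=3: λ₃ = 6.417π²/3.5² ≈ 5.17 (9× faster decay)
As t → ∞, higher modes decay exponentially faster. The n=1 mode dominates: v ~ c₁ sin(πx/3.5) e^{-λ₁t}.
Decay rate: λ₁ = 0.713π²/3.5² ≈ 0.574.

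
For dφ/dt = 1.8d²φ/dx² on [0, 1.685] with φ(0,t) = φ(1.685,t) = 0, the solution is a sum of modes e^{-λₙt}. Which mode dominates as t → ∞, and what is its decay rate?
Eigenvalues: λₙ = 1.8n²π²/1.685².
First three modes:
  n=1: λ₁ = 1.8π²/1.685² ≈ 6.257
  n=2: λ₂ = 7.2π²/1.685² ≈ 25.028 (4× faster decay)
  n=3: λ₃ = 16.2π²/1.685² ≈ 56.314 (9× faster decay)
As t → ∞, higher modes decay exponentially faster. The n=1 mode dominates: φ ~ c₁ sin(πx/1.685) e^{-λ₁t}.
Decay rate: λ₁ = 1.8π²/1.685² ≈ 6.257.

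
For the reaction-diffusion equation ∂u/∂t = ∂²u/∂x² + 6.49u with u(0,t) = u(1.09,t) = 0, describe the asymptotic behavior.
u → 0. Diffusion dominates reaction (r=6.49 < κπ²/L²≈8.31); solution decays.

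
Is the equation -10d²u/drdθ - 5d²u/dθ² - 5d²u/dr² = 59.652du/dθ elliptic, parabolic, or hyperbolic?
Rewriting in standard form: -5d²u/dr² - 10d²u/drdθ - 5d²u/dθ² - 59.652du/dθ = 0. Computing B² - 4AC with A = -5, B = -10, C = -5: discriminant = 0 (zero). Answer: parabolic.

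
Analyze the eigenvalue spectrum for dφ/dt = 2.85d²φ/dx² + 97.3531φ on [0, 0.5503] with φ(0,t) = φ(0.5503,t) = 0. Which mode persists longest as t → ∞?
Eigenvalues: λₙ = 2.85n²π²/0.5503² - 97.3531.
First three modes:
  n=1: λ₁ = 2.85π²/0.5503² - 97.3531 ≈ -4.468
  n=2: λ₂ = 11.4π²/0.5503² - 97.3531 ≈ 274.187
  n=3: λ₃ = 25.65π²/0.5503² - 97.3531 ≈ 738.612
Since 2.85π²/0.5503² ≈ 92.885 < 97.3531, λ₁ < 0.
The n=1 mode grows fastest (−λₙ is largest for n=1) → dominates.
Asymptotic: φ ~ c₁ sin(πx/0.5503) e^{4.468t} (exponential growth at rate −λ₁ ≈ 4.468).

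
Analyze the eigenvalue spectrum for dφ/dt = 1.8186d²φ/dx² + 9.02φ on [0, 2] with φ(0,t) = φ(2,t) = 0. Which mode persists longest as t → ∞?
Eigenvalues: λₙ = 1.8186n²π²/2² - 9.02.
First three modes:
  n=1: λ₁ = 1.8186π²/2² - 9.02 ≈ -4.533
  n=2: λ₂ = 7.2744π²/2² - 9.02 ≈ 8.929
  n=3: λ₃ = 16.3674π²/2² - 9.02 ≈ 31.365
Since 1.8186π²/2² ≈ 4.487 < 9.02, λ₁ < 0.
The n=1 mode grows fastest (−λₙ is largest for n=1) → dominates.
Asymptotic: φ ~ c₁ sin(πx/2) e^{4.533t} (exponential growth at rate −λ₁ ≈ 4.533).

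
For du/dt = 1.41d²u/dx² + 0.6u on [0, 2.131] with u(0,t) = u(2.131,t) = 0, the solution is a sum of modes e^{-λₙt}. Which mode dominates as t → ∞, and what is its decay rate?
Eigenvalues: λₙ = 1.41n²π²/2.131² - 0.6.
First three modes:
  n=1: λ₁ = 1.41π²/2.131² - 0.6 ≈ 2.464
  n=2: λ₂ = 5.64π²/2.131² - 0.6 ≈ 11.658
  n=3: λ₃ = 12.69π²/2.131² - 0.6 ≈ 26.98
Since 1.41π²/2.131² ≈ 3.064 > 0.6, all λₙ > 0.
The n=1 mode decays slowest → dominates as t → ∞.
Asymptotic: u ~ c₁ sin(πx/2.131) e^{-λ₁t} with decay rate λ₁ ≈ 2.464.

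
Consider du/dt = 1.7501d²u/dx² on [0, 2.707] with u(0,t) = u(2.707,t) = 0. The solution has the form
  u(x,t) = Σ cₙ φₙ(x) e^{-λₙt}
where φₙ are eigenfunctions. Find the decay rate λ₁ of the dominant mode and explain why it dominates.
Eigenvalues: λₙ = 1.7501n²π²/2.707².
First three modes:
  n=1: λ₁ = 1.7501π²/2.707² ≈ 2.357
  n=2: λ₂ = 7.0004π²/2.707² ≈ 9.429 (4× faster decay)
  n=3: λ₃ = 15.7509π²/2.707² ≈ 21.214 (9× faster decay)
As t → ∞, higher modes decay exponentially faster. The n=1 mode dominates: u ~ c₁ sin(πx/2.707) e^{-λ₁t}.
Decay rate: λ₁ = 1.7501π²/2.707² ≈ 2.357.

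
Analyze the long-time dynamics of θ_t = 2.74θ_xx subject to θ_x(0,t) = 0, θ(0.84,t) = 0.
Long-time behavior: θ → 0. Heat escapes through the Dirichlet boundary.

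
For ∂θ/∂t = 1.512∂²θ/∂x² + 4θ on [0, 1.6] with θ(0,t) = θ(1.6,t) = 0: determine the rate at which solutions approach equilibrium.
Eigenvalues: λₙ = 1.512n²π²/1.6² - 4.
First three modes:
  n=1: λ₁ = 1.512π²/1.6² - 4 ≈ 1.829
  n=2: λ₂ = 6.048π²/1.6² - 4 ≈ 19.317
  n=3: λ₃ = 13.608π²/1.6² - 4 ≈ 48.463
Since 1.512π²/1.6² ≈ 5.829 > 4, all λₙ > 0.
The n=1 mode decays slowest → dominates as t → ∞.
Asymptotic: θ ~ c₁ sin(πx/1.6) e^{-λ₁t} with decay rate λ₁ ≈ 1.829.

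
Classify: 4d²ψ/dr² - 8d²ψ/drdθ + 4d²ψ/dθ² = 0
Parabolic (discriminant = 0).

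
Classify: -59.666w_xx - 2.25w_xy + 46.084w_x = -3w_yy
Rewriting in standard form: -59.666w_xx - 2.25w_xy + 3w_yy + 46.084w_x = 0. Hyperbolic (discriminant = 721.0545).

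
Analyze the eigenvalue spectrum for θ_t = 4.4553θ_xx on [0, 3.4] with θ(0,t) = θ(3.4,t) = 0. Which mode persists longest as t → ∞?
Eigenvalues: λₙ = 4.4553n²π²/3.4².
First three modes:
  n=1: λ₁ = 4.4553π²/3.4² ≈ 3.804
  n=2: λ₂ = 17.8212π²/3.4² ≈ 15.215 (4× faster decay)
  n=3: λ₃ = 40.0977π²/3.4² ≈ 34.234 (9× faster decay)
As t → ∞, higher modes decay exponentially faster. The n=1 mode dominates: θ ~ c₁ sin(πx/3.4) e^{-λ₁t}.
Decay rate: λ₁ = 4.4553π²/3.4² ≈ 3.804.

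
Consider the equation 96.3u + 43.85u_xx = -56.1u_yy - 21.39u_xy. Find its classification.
Rewriting in standard form: 43.85u_xx + 21.39u_xy + 56.1u_yy + 96.3u = 0. Elliptic. (A = 43.85, B = 21.39, C = 56.1 gives B² - 4AC = -9382.4079.)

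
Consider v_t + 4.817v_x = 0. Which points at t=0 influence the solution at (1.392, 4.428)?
A single point: x = -19.937676. The characteristic through (1.392, 4.428) is x - 4.817t = const, so x = 1.392 - 4.817·4.428 = -19.937676.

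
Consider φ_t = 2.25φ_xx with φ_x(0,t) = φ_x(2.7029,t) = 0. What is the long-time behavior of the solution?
As t → ∞, φ → constant (steady state). Heat is conserved (no flux at boundaries); solution approaches the spatial average.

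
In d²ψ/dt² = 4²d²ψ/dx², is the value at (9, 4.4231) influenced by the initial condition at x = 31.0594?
No. The domain of dependence is [-8.6924, 26.6924], and 31.0594 is outside this interval.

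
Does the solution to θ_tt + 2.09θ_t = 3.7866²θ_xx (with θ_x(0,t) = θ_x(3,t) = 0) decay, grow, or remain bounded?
θ → constant (steady state). Damping (γ=2.09) dissipates the nonconstant modes; with Neumann BCs the spatial average obeys M''+γM'=0 and tends to a finite limit.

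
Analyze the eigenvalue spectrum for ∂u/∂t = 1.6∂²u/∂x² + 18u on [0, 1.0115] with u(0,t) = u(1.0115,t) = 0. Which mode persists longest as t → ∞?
Eigenvalues: λₙ = 1.6n²π²/1.0115² - 18.
First three modes:
  n=1: λ₁ = 1.6π²/1.0115² - 18 ≈ -2.566
  n=2: λ₂ = 6.4π²/1.0115² - 18 ≈ 43.737
  n=3: λ₃ = 14.4π²/1.0115² - 18 ≈ 120.909
Since 1.6π²/1.0115² ≈ 15.434 < 18, λ₁ < 0.
The n=1 mode grows fastest (−λₙ is largest for n=1) → dominates.
Asymptotic: u ~ c₁ sin(πx/1.0115) e^{2.566t} (exponential growth at rate −λ₁ ≈ 2.566).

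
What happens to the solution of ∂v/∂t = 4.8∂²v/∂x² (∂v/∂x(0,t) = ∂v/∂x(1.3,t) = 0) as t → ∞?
v → constant (steady state). Heat is conserved (no flux at boundaries); solution approaches the spatial average.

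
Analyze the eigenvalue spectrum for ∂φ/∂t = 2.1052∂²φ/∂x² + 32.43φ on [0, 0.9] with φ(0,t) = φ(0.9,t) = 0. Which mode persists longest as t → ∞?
Eigenvalues: λₙ = 2.1052n²π²/0.9² - 32.43.
First three modes:
  n=1: λ₁ = 2.1052π²/0.9² - 32.43 ≈ -6.779
  n=2: λ₂ = 8.4208π²/0.9² - 32.43 ≈ 70.175
  n=3: λ₃ = 18.9468π²/0.9² - 32.43 ≈ 198.431
Since 2.1052π²/0.9² ≈ 25.651 < 32.43, λ₁ < 0.
The n=1 mode grows fastest (−λₙ is largest for n=1) → dominates.
Asymptotic: φ ~ c₁ sin(πx/0.9) e^{6.779t} (exponential growth at rate −λ₁ ≈ 6.779).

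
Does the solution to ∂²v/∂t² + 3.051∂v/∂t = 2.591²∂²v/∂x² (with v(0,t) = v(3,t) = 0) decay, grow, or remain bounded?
v → 0. Damping (γ=3.051) dissipates energy; oscillations decay exponentially.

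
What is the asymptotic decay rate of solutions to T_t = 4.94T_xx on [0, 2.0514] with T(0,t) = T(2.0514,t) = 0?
Eigenvalues: λₙ = 4.94n²π²/2.0514².
First three modes:
  n=1: λ₁ = 4.94π²/2.0514² ≈ 11.586
  n=2: λ₂ = 19.76π²/2.0514² ≈ 46.343 (4× faster decay)
  n=3: λ₃ = 44.46π²/2.0514² ≈ 104.272 (9× faster decay)
As t → ∞, higher modes decay exponentially faster. The n=1 mode dominates: T ~ c₁ sin(πx/2.0514) e^{-λ₁t}.
Decay rate: λ₁ = 4.94π²/2.0514² ≈ 11.586.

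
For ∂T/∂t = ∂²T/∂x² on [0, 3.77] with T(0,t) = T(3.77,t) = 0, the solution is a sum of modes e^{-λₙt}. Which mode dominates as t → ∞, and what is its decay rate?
Eigenvalues: λₙ = n²π²/3.77².
First three modes:
  n=1: λ₁ = π²/3.77² ≈ 0.694
  n=2: λ₂ = 4π²/3.77² ≈ 2.778 (4× faster decay)
  n=3: λ₃ = 9π²/3.77² ≈ 6.25 (9× faster decay)
As t → ∞, higher modes decay exponentially faster. The n=1 mode dominates: T ~ c₁ sin(πx/3.77) e^{-λ₁t}.
Decay rate: λ₁ = π²/3.77² ≈ 0.694.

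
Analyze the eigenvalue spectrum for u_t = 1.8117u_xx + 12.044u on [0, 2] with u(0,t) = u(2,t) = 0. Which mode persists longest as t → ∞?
Eigenvalues: λₙ = 1.8117n²π²/2² - 12.044.
First three modes:
  n=1: λ₁ = 1.8117π²/2² - 12.044 ≈ -7.574
  n=2: λ₂ = 7.2468π²/2² - 12.044 ≈ 5.837
  n=3: λ₃ = 16.3053π²/2² - 12.044 ≈ 28.188
Since 1.8117π²/2² ≈ 4.47 < 12.044, λ₁ < 0.
The n=1 mode grows fastest (−λₙ is largest for n=1) → dominates.
Asymptotic: u ~ c₁ sin(πx/2) e^{7.574t} (exponential growth at rate −λ₁ ≈ 7.574).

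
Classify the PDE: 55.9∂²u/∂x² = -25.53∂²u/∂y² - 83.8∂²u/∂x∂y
Rewriting in standard form: 55.9∂²u/∂x² + 83.8∂²u/∂x∂y + 25.53∂²u/∂y² = 0. A = 55.9, B = 83.8, C = 25.53. Discriminant B² - 4AC = 1313.932. Since 1313.932 > 0, hyperbolic.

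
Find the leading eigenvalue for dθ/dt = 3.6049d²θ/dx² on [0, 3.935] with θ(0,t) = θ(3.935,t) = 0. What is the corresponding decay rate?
Eigenvalues: λₙ = 3.6049n²π²/3.935².
First three modes:
  n=1: λ₁ = 3.6049π²/3.935² ≈ 2.298
  n=2: λ₂ = 14.4196π²/3.935² ≈ 9.191 (4× faster decay)
  n=3: λ₃ = 32.4441π²/3.935² ≈ 20.68 (9× faster decay)
As t → ∞, higher modes decay exponentially faster. The n=1 mode dominates: θ ~ c₁ sin(πx/3.935) e^{-λ₁t}.
Decay rate: λ₁ = 3.6049π²/3.935² ≈ 2.298.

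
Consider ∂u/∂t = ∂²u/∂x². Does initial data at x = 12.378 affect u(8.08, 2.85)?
Yes, for any finite x. The heat equation has infinite propagation speed, so all initial data affects all points at any t > 0.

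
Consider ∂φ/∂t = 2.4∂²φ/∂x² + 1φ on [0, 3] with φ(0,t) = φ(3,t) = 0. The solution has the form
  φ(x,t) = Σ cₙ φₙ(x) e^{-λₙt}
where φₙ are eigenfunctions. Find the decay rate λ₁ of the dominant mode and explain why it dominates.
Eigenvalues: λₙ = 2.4n²π²/3² - 1.
First three modes:
  n=1: λ₁ = 2.4π²/3² - 1 ≈ 1.632
  n=2: λ₂ = 9.6π²/3² - 1 ≈ 9.528
  n=3: λ₃ = 21.6π²/3² - 1 ≈ 22.687
Since 2.4π²/3² ≈ 2.632 > 1, all λₙ > 0.
The n=1 mode decays slowest → dominates as t → ∞.
Asymptotic: φ ~ c₁ sin(πx/3) e^{-λ₁t} with decay rate λ₁ ≈ 1.632.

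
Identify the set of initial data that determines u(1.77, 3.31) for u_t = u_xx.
The entire real line. The heat equation has infinite propagation speed: any initial disturbance instantly affects all points (though exponentially small far away).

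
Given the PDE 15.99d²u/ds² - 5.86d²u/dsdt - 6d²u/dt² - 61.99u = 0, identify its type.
The second-order coefficients are A = 15.99, B = -5.86, C = -6. Since B² - 4AC = 418.0996 > 0, this is a hyperbolic PDE.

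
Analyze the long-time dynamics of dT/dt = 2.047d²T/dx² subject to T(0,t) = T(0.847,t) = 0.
Long-time behavior: T → 0. Heat diffuses out through both boundaries.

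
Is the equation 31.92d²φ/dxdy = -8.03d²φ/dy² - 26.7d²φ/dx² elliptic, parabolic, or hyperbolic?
Rewriting in standard form: 26.7d²φ/dx² + 31.92d²φ/dxdy + 8.03d²φ/dy² = 0. Computing B² - 4AC with A = 26.7, B = 31.92, C = 8.03: discriminant = 161.2824 (positive). Answer: hyperbolic.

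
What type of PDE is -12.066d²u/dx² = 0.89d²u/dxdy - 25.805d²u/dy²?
Rewriting in standard form: -12.066d²u/dx² - 0.89d²u/dxdy + 25.805d²u/dy² = 0. With A = -12.066, B = -0.89, C = 25.805, the discriminant is 1246.24462. This is a hyperbolic PDE.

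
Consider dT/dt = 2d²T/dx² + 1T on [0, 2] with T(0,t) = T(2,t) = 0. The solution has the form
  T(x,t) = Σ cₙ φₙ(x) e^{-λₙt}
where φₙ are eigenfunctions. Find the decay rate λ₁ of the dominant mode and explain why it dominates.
Eigenvalues: λₙ = 2n²π²/2² - 1.
First three modes:
  n=1: λ₁ = 2π²/2² - 1 ≈ 3.935
  n=2: λ₂ = 8π²/2² - 1 ≈ 18.739
  n=3: λ₃ = 18π²/2² - 1 ≈ 43.413
Since 2π²/2² ≈ 4.935 > 1, all λₙ > 0.
The n=1 mode decays slowest → dominates as t → ∞.
Asymptotic: T ~ c₁ sin(πx/2) e^{-λ₁t} with decay rate λ₁ ≈ 3.935.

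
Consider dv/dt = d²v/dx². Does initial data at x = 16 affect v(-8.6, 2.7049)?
Yes, for any finite x. The heat equation has infinite propagation speed, so all initial data affects all points at any t > 0.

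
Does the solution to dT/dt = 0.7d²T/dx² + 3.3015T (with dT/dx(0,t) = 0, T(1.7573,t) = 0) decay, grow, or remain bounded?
T grows unboundedly. Reaction dominates diffusion (r=3.3015 > κπ²/(4L²)≈0.56); solution grows exponentially.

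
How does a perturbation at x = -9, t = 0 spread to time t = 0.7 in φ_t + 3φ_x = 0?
At x = -6.9. The characteristic carries data from (-9, 0) to (-6.9, 0.7).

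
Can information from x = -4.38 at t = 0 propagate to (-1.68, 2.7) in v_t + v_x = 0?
Yes. The characteristic through (-1.68, 2.7) passes through x = -4.38.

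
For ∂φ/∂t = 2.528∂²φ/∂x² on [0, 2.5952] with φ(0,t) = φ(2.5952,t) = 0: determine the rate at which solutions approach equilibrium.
Eigenvalues: λₙ = 2.528n²π²/2.5952².
First three modes:
  n=1: λ₁ = 2.528π²/2.5952² ≈ 3.705
  n=2: λ₂ = 10.112π²/2.5952² ≈ 14.818 (4× faster decay)
  n=3: λ₃ = 22.752π²/2.5952² ≈ 33.341 (9× faster decay)
As t → ∞, higher modes decay exponentially faster. The n=1 mode dominates: φ ~ c₁ sin(πx/2.5952) e^{-λ₁t}.
Decay rate: λ₁ = 2.528π²/2.5952² ≈ 3.705.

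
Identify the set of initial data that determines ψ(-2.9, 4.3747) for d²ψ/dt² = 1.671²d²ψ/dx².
Domain of dependence: [-10.2101237, 4.4101237]. Signals travel at speed 1.671, so data within |x - -2.9| ≤ 1.671·4.3747 = 7.3101237 can reach the point.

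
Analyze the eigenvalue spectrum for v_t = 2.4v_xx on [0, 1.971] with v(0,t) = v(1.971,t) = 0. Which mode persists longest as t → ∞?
Eigenvalues: λₙ = 2.4n²π²/1.971².
First three modes:
  n=1: λ₁ = 2.4π²/1.971² ≈ 6.097
  n=2: λ₂ = 9.6π²/1.971² ≈ 24.389 (4× faster decay)
  n=3: λ₃ = 21.6π²/1.971² ≈ 54.876 (9× faster decay)
As t → ∞, higher modes decay exponentially faster. The n=1 mode dominates: v ~ c₁ sin(πx/1.971) e^{-λ₁t}.
Decay rate: λ₁ = 2.4π²/1.971² ≈ 6.097.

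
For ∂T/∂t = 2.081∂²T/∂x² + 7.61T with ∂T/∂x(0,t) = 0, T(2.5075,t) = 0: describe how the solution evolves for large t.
T grows unboundedly. Reaction dominates diffusion (r=7.61 > κπ²/(4L²)≈0.82); solution grows exponentially.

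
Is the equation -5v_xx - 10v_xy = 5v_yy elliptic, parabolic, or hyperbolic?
Rewriting in standard form: -5v_xx - 10v_xy - 5v_yy = 0. Computing B² - 4AC with A = -5, B = -10, C = -5: discriminant = 0 (zero). Answer: parabolic.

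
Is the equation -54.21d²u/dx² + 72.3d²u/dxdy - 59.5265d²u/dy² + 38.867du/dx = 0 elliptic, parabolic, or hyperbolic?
Computing B² - 4AC with A = -54.21, B = 72.3, C = -59.5265: discriminant = -7680.43626 (negative). Answer: elliptic.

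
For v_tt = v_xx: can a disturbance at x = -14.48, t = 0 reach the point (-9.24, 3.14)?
No. The domain of dependence is [-12.38, -6.1], and -14.48 is outside this interval.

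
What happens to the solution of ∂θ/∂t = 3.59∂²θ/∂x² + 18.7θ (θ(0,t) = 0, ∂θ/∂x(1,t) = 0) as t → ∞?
θ grows unboundedly. Reaction dominates diffusion (r=18.7 > κπ²/(4L²)≈8.86); solution grows exponentially.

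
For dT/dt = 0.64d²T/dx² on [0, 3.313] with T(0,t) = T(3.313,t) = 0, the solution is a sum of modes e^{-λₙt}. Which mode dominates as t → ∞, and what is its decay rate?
Eigenvalues: λₙ = 0.64n²π²/3.313².
First three modes:
  n=1: λ₁ = 0.64π²/3.313² ≈ 0.575
  n=2: λ₂ = 2.56π²/3.313² ≈ 2.302 (4× faster decay)
  n=3: λ₃ = 5.76π²/3.313² ≈ 5.179 (9× faster decay)
As t → ∞, higher modes decay exponentially faster. The n=1 mode dominates: T ~ c₁ sin(πx/3.313) e^{-λ₁t}.
Decay rate: λ₁ = 0.64π²/3.313² ≈ 0.575.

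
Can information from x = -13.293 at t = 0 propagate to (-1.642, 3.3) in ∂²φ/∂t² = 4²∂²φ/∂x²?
Yes. The domain of dependence is [-14.842, 11.558], and -13.293 ∈ [-14.842, 11.558].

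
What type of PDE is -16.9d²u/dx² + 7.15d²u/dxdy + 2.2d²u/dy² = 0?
With A = -16.9, B = 7.15, C = 2.2, the discriminant is 199.8425. This is a hyperbolic PDE.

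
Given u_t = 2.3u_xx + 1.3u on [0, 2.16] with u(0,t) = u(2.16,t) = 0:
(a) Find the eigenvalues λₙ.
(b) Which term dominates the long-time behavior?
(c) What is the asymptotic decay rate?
Eigenvalues: λₙ = 2.3n²π²/2.16² - 1.3.
First three modes:
  n=1: λ₁ = 2.3π²/2.16² - 1.3 ≈ 3.565
  n=2: λ₂ = 9.2π²/2.16² - 1.3 ≈ 18.162
  n=3: λ₃ = 20.7π²/2.16² - 1.3 ≈ 42.489
Since 2.3π²/2.16² ≈ 4.865 > 1.3, all λₙ > 0.
The n=1 mode decays slowest → dominates as t → ∞.
Asymptotic: u ~ c₁ sin(πx/2.16) e^{-λ₁t} with decay rate λ₁ ≈ 3.565.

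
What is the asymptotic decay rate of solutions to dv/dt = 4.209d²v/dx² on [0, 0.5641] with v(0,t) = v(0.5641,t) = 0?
Eigenvalues: λₙ = 4.209n²π²/0.5641².
First three modes:
  n=1: λ₁ = 4.209π²/0.5641² ≈ 130.547
  n=2: λ₂ = 16.836π²/0.5641² ≈ 522.187 (4× faster decay)
  n=3: λ₃ = 37.881π²/0.5641² ≈ 1174.922 (9× faster decay)
As t → ∞, higher modes decay exponentially faster. The n=1 mode dominates: v ~ c₁ sin(πx/0.5641) e^{-λ₁t}.
Decay rate: λ₁ = 4.209π²/0.5641² ≈ 130.547.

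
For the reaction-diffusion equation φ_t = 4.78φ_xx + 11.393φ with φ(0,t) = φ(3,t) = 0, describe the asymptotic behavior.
φ grows unboundedly. Reaction dominates diffusion (r=11.393 > κπ²/L²≈5.24); solution grows exponentially.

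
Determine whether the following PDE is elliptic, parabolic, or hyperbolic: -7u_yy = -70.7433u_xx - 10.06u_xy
Rewriting in standard form: 70.7433u_xx + 10.06u_xy - 7u_yy = 0. Coefficients: A = 70.7433, B = 10.06, C = -7. B² - 4AC = 2082.016, which is positive, so the equation is hyperbolic.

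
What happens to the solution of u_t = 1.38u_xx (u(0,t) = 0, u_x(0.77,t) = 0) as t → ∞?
u → 0. Heat escapes through the Dirichlet boundary.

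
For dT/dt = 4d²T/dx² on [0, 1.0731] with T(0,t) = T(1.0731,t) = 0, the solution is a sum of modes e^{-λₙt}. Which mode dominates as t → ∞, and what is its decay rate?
Eigenvalues: λₙ = 4n²π²/1.0731².
First three modes:
  n=1: λ₁ = 4π²/1.0731² ≈ 34.283
  n=2: λ₂ = 16π²/1.0731² ≈ 137.132 (4× faster decay)
  n=3: λ₃ = 36π²/1.0731² ≈ 308.547 (9× faster decay)
As t → ∞, higher modes decay exponentially faster. The n=1 mode dominates: T ~ c₁ sin(πx/1.0731) e^{-λ₁t}.
Decay rate: λ₁ = 4π²/1.0731² ≈ 34.283.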